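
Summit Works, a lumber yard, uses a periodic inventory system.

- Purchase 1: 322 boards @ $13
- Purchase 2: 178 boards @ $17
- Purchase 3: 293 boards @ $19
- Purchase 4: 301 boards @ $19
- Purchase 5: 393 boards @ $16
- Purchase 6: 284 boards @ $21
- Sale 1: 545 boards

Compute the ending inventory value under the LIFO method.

Ending inventory = $20,610

Sale 1 (545) [LIFO — newest first]: 284 @ $21 + 261 @ $16 = $10,140
Ending inventory: 322 @ $13 + 178 @ $17 + 293 @ $19 + 301 @ $19 + 132 @ $16 = $20,610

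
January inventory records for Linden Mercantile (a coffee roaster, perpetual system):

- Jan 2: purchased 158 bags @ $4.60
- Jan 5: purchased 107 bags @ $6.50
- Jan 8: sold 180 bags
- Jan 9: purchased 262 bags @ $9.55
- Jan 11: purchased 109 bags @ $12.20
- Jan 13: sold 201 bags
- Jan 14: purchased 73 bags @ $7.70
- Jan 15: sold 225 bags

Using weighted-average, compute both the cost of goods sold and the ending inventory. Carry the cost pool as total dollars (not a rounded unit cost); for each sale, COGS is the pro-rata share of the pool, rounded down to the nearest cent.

COGS = $4,886.76; ending inventory = $929.54

After Jan 2: 158 on hand, pool $726.80 (≈ $4.6000 each)
After Jan 5: 265 on hand, pool $1,422.30 (≈ $5.3672 each)
Jan 8, sell 180: 180/265 × $1,422.30 → $966.09
After Jan 9: 347 on hand, pool $2,958.31 (≈ $8.5254 each)
After Jan 11: 456 on hand, pool $4,288.11 (≈ $9.4038 each)
Jan 13, sell 201: 201/456 × $4,288.11 → $1,890.15
After Jan 14: 328 on hand, pool $2,960.06 (≈ $9.0246 each)
Jan 15, sell 225: 225/328 × $2,960.06 → $2,030.52
Total COGS = $966.09 + $1,890.15 + $2,030.52 = $4,886.76
Ending inventory (cost pool remaining) = $929.54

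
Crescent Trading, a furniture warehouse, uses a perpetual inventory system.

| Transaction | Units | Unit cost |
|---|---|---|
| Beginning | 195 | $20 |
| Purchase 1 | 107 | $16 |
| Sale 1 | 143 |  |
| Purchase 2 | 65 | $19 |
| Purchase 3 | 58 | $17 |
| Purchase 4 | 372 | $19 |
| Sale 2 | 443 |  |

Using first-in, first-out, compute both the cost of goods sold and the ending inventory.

COGS = $10,892; ending inventory = $4,009

Sale 1 (143) [FIFO — oldest first]: 143 @ $20 = $2,860
Sale 2 (443) [FIFO — oldest first]: 52 @ $20 + 107 @ $16 + 65 @ $19 + 58 @ $17 + 161 @ $19 = $8,032
Total COGS = $2,860 + $8,032 = $10,892
Ending inventory: 211 @ $19 = $4,009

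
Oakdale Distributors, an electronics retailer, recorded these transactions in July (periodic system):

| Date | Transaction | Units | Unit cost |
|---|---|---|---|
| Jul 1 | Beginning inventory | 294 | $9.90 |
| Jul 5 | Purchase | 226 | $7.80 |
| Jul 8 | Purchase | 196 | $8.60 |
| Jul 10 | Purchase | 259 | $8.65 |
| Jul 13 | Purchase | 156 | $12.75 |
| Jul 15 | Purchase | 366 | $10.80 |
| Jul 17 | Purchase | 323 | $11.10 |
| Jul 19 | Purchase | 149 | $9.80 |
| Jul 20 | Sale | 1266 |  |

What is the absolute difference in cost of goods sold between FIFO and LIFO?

$1,293.10

FIFO COGS: 294 @ $9.90 + 226 @ $7.80 + 196 @ $8.60 + 259 @ $8.65 + 156 @ $12.75 + 135 @ $10.80 = $12,046.35
LIFO COGS: 149 @ $9.80 + 323 @ $11.10 + 366 @ $10.80 + 156 @ $12.75 + 259 @ $8.65 + 13 @ $8.60 = $13,339.45
Difference = |$12,046.35 − $13,339.45| = $1,293.10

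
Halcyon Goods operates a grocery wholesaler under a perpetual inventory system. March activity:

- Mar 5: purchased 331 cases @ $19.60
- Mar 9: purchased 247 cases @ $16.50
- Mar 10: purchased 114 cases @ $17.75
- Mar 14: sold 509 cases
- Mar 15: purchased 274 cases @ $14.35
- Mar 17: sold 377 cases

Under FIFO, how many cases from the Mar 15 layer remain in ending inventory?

Mar 14, 509 sold [FIFO — oldest first]: 331 @ $19.60 + 178 @ $16.50 = $9,424.60
Mar 17, 377 sold [FIFO — oldest first]: 69 @ $16.50 + 114 @ $17.75 + 194 @ $14.35 = $5,945.90
Total COGS = $9,424.60 + $5,945.90 = $15,370.50
Ending inventory: 80 @ $14.35 = $1,148.00
Check: goods available $16,518.50 = COGS $15,370.50 + ending $1,148.00

80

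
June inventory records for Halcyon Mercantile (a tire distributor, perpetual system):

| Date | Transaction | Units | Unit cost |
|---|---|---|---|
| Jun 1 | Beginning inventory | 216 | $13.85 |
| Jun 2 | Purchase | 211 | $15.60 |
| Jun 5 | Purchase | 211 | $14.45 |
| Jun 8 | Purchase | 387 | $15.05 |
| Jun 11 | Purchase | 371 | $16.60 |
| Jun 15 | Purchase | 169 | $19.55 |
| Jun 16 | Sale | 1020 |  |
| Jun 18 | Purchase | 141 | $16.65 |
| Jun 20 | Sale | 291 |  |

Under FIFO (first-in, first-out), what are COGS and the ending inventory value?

Jun 16, 1020 sold [FIFO — oldest first]: 216 @ $13.85 + 211 @ $15.60 + 211 @ $14.45 + 382 @ $15.05 = $15,081.25
Jun 20, 291 sold [FIFO — oldest first]: 5 @ $15.05 + 286 @ $16.60 = $4,822.85
Total COGS = $15,081.25 + $4,822.85 = $19,904.10
Ending inventory: 85 @ $16.60 + 169 @ $19.55 + 141 @ $16.65 = $7,062.60

COGS = $19,904.10; ending inventory = $7,062.60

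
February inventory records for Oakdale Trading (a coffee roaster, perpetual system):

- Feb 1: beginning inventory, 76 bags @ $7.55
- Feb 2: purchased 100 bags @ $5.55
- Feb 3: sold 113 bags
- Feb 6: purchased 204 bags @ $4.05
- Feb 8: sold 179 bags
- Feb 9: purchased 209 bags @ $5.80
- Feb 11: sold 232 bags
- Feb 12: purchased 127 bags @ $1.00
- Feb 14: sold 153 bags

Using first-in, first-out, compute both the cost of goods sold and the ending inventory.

COGS = $3,255.20; ending inventory = $39.00

Feb 3, 113 sold [FIFO — oldest first]: 76 @ $7.55 + 37 @ $5.55 = $779.15
Feb 8, 179 sold [FIFO — oldest first]: 63 @ $5.55 + 116 @ $4.05 = $819.45
Feb 11, 232 sold [FIFO — oldest first]: 88 @ $4.05 + 144 @ $5.80 = $1,191.60
Feb 14, 153 sold [FIFO — oldest first]: 65 @ $5.80 + 88 @ $1.00 = $465.00
Total COGS = $779.15 + $819.45 + $1,191.60 + $465.00 = $3,255.20
Ending inventory: 39 @ $1.00 = $39.00
Check: goods available $3,294.20 = COGS $3,255.20 + ending $39.00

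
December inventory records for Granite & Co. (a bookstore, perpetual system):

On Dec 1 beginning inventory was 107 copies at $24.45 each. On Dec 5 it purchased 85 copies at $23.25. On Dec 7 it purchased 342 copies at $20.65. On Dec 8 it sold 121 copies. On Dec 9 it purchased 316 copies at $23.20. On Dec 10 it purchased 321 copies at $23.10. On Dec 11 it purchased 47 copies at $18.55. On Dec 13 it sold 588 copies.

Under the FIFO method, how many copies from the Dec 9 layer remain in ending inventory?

141

Dec 8, 121 sold [FIFO — oldest first]: 107 @ $24.45 + 14 @ $23.25 = $2,941.65
Dec 13, 588 sold [FIFO — oldest first]: 71 @ $23.25 + 342 @ $20.65 + 175 @ $23.20 = $12,773.05
Total COGS = $2,941.65 + $12,773.05 = $15,714.70
Ending inventory: 141 @ $23.20 + 321 @ $23.10 + 47 @ $18.55 = $11,558.15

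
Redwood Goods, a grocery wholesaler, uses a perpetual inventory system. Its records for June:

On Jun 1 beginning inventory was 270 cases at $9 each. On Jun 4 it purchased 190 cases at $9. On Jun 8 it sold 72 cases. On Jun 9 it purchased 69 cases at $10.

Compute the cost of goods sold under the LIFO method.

Jun 8, 72 sold [LIFO — newest first]: 72 @ $9 = $648
Ending inventory: 270 @ $9 + 118 @ $9 + 69 @ $10 = $4,182

COGS = $648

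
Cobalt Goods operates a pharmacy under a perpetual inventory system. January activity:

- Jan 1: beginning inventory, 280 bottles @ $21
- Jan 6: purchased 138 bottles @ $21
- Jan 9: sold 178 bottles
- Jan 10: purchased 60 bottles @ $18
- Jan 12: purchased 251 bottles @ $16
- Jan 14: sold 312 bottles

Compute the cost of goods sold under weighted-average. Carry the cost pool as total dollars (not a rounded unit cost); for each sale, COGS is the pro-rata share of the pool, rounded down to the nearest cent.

After Jan 1: 280 on hand, pool $5,880.00 (≈ $21.0000 each)
After Jan 6: 418 on hand, pool $8,778.00 (≈ $21.0000 each)
Jan 9, sell 178: 178/418 × $8,778.00 → $3,738.00
After Jan 10: 300 on hand, pool $6,120.00 (≈ $20.4000 each)
After Jan 12: 551 on hand, pool $10,136.00 (≈ $18.3956 each)
Jan 14, sell 312: 312/551 × $10,136.00 → $5,739.44
Total COGS = $3,738.00 + $5,739.44 = $9,477.44
Ending inventory (cost pool remaining) = $4,396.56

COGS = $9,477.44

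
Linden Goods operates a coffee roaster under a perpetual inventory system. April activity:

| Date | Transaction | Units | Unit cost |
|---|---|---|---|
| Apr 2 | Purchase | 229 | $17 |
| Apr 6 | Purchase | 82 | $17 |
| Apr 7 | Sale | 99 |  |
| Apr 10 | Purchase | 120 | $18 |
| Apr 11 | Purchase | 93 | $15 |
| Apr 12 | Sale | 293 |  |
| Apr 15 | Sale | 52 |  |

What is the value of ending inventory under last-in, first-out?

Apr 7, 99 sold [LIFO — newest first]: 82 @ $17 + 17 @ $17 = $1,683
Apr 12, 293 sold [LIFO — newest first]: 93 @ $15 + 120 @ $18 + 80 @ $17 = $4,915
Apr 15, 52 sold [LIFO — newest first]: 52 @ $17 = $884
Total COGS = $1,683 + $4,915 + $884 = $7,482
Ending inventory: 80 @ $17 = $1,360

Ending inventory = $1,360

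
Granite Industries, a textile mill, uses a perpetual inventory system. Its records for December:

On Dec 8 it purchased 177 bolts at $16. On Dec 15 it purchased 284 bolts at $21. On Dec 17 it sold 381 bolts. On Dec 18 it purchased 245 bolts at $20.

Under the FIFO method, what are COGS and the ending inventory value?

Dec 17, 381 sold [FIFO — oldest first]: 177 @ $16 + 204 @ $21 = $7,116
Ending inventory: 80 @ $21 + 245 @ $20 = $6,580
Check: goods available $13,696 = COGS $7,116 + ending $6,580

COGS = $7,116; ending inventory = $6,580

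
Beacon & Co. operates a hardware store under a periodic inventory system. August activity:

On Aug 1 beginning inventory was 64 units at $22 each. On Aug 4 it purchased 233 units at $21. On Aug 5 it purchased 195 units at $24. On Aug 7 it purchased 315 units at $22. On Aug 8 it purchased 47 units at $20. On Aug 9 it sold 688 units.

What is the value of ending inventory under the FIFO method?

Ending inventory = $3,558

Aug 9, 688 sold [FIFO — oldest first]: 64 @ $22 + 233 @ $21 + 195 @ $24 + 196 @ $22 = $15,293
Ending inventory: 119 @ $22 + 47 @ $20 = $3,558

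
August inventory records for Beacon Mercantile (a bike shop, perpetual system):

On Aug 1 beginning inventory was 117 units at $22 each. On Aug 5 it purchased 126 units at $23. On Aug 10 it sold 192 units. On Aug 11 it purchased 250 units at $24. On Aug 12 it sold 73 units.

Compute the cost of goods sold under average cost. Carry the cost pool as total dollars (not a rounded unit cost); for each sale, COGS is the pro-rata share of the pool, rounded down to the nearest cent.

After Aug 1: 117 on hand, pool $2,574.00 (≈ $22.0000 each)
After Aug 5: 243 on hand, pool $5,472.00 (≈ $22.5185 each)
Aug 10, sell 192: 192/243 × $5,472.00 → $4,323.55
After Aug 11: 301 on hand, pool $7,148.45 (≈ $23.7490 each)
Aug 12, sell 73: 73/301 × $7,148.45 → $1,733.67
Total COGS = $4,323.55 + $1,733.67 = $6,057.22
Ending inventory (cost pool remaining) = $5,414.78

COGS = $6,057.22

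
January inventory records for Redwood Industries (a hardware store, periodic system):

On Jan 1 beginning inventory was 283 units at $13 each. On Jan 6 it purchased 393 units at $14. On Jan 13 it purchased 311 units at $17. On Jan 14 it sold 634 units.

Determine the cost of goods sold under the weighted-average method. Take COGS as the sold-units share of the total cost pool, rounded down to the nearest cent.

COGS = $9,293.52

Jan 14, sell 634: 634/987 × $14,468.00 → $9,293.52
Ending inventory (cost pool remaining) = $5,174.48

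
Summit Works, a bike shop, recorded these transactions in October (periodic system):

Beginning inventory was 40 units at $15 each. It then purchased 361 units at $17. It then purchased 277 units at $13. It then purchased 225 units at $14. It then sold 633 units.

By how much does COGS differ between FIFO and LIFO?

$775

FIFO COGS: 40 @ $15 + 361 @ $17 + 232 @ $13 = $9,753
LIFO COGS: 225 @ $14 + 277 @ $13 + 131 @ $17 = $8,978
Difference = |$9,753 − $8,978| = $775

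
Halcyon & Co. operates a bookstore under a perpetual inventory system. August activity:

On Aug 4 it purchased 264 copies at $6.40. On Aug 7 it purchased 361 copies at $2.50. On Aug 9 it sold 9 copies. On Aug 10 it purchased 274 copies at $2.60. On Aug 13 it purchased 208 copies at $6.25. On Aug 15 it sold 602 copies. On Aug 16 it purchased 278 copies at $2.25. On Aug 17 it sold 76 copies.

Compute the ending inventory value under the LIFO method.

Aug 9, 9 sold [LIFO — newest first]: 9 @ $2.50 = $22.50
Aug 15, 602 sold [LIFO — newest first]: 208 @ $6.25 + 274 @ $2.60 + 120 @ $2.50 = $2,312.40
Aug 17, 76 sold [LIFO — newest first]: 76 @ $2.25 = $171.00
Total COGS = $22.50 + $2,312.40 + $171.00 = $2,505.90
Ending inventory: 264 @ $6.40 + 232 @ $2.50 + 202 @ $2.25 = $2,724.10
Check: goods available $5,230.00 = COGS $2,505.90 + ending $2,724.10

Ending inventory = $2,724.10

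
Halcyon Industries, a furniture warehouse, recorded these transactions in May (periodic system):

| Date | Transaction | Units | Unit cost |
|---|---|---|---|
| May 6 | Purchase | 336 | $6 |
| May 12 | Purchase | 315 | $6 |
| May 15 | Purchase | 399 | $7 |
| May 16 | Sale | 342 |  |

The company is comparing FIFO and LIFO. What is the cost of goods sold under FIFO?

COGS = $2,052

FIFO COGS: 336 @ $6 + 6 @ $6 = $2,052
LIFO COGS: 342 @ $7 = $2,394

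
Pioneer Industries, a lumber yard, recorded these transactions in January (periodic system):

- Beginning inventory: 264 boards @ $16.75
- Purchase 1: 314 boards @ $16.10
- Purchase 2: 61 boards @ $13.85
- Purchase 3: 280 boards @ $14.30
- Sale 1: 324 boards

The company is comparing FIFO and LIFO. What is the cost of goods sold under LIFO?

COGS = $4,613.40

FIFO COGS: 264 @ $16.75 + 60 @ $16.10 = $5,388.00
LIFO COGS: 280 @ $14.30 + 44 @ $13.85 = $4,613.40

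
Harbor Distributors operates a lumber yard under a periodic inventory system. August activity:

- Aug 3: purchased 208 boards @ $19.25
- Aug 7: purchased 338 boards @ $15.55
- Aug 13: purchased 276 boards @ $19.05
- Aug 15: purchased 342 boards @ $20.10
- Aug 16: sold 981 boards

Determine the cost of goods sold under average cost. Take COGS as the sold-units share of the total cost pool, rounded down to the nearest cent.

Aug 16, sell 981: 981/1164 × $21,391.90 → $18,028.74
Ending inventory (cost pool remaining) = $3,363.16
Check: goods available $21,391.90 = COGS $18,028.74 + ending $3,363.16

COGS = $18,028.74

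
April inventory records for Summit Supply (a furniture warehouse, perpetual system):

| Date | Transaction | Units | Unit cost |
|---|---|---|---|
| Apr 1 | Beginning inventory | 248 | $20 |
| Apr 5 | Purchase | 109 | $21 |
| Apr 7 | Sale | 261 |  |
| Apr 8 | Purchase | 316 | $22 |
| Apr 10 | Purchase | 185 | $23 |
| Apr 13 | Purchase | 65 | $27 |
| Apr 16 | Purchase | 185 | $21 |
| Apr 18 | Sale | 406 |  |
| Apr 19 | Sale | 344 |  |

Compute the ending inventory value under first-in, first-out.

Apr 7, 261 sold [FIFO — oldest first]: 248 @ $20 + 13 @ $21 = $5,233
Apr 18, 406 sold [FIFO — oldest first]: 96 @ $21 + 310 @ $22 = $8,836
Apr 19, 344 sold [FIFO — oldest first]: 6 @ $22 + 185 @ $23 + 65 @ $27 + 88 @ $21 = $7,990
Total COGS = $5,233 + $8,836 + $7,990 = $22,059
Ending inventory: 97 @ $21 = $2,037
Check: goods available $24,096 = COGS $22,059 + ending $2,037

Ending inventory = $2,037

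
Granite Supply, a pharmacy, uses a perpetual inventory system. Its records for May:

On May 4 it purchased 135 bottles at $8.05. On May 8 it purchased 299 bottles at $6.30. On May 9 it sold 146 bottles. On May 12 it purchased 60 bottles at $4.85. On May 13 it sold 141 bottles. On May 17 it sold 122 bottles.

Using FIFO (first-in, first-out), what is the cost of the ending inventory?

Ending inventory = $448.50

May 9, 146 sold [FIFO — oldest first]: 135 @ $8.05 + 11 @ $6.30 = $1,156.05
May 13, 141 sold [FIFO — oldest first]: 141 @ $6.30 = $888.30
May 17, 122 sold [FIFO — oldest first]: 122 @ $6.30 = $768.60
Total COGS = $1,156.05 + $888.30 + $768.60 = $2,812.95
Ending inventory: 25 @ $6.30 + 60 @ $4.85 = $448.50
Check: goods available $3,261.45 = COGS $2,812.95 + ending $448.50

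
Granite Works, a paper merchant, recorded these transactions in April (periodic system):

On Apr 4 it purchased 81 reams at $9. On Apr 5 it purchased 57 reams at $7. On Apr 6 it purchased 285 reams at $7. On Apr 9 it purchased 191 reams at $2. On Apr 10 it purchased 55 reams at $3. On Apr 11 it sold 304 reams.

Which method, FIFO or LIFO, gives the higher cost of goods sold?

FIFO COGS: 81 @ $9 + 57 @ $7 + 166 @ $7 = $2,290
LIFO COGS: 55 @ $3 + 191 @ $2 + 58 @ $7 = $953

FIFO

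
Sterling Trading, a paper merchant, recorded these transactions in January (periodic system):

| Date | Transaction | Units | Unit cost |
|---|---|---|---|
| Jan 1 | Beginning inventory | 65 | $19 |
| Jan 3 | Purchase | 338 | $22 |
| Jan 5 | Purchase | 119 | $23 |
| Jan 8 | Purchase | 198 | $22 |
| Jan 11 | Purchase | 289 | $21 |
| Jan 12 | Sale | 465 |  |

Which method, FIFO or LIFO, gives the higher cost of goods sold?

FIFO COGS: 65 @ $19 + 338 @ $22 + 62 @ $23 = $10,097
LIFO COGS: 289 @ $21 + 176 @ $22 = $9,941

FIFO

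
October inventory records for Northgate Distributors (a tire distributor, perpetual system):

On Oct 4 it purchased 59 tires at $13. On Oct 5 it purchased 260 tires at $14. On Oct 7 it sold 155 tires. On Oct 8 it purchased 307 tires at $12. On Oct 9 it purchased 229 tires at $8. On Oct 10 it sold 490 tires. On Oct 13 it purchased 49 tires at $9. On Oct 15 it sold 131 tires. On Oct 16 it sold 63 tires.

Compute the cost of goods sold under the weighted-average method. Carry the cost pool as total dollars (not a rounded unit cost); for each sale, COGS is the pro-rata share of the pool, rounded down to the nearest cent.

COGS = $9,667.43

After Oct 4: 59 on hand, pool $767.00 (≈ $13.0000 each)
After Oct 5: 319 on hand, pool $4,407.00 (≈ $13.8150 each)
Oct 7, sell 155: 155/319 × $4,407.00 → $2,141.33
After Oct 8: 471 on hand, pool $5,949.67 (≈ $12.6320 each)
After Oct 9: 700 on hand, pool $7,781.67 (≈ $11.1167 each)
Oct 10, sell 490: 490/700 × $7,781.67 → $5,447.16
After Oct 13: 259 on hand, pool $2,775.51 (≈ $10.7163 each)
Oct 15, sell 131: 131/259 × $2,775.51 → $1,403.82
Oct 16, sell 63: 63/128 × $1,371.69 → $675.12
Total COGS = $2,141.33 + $5,447.16 + $1,403.82 + $675.12 = $9,667.43
Ending inventory (cost pool remaining) = $696.57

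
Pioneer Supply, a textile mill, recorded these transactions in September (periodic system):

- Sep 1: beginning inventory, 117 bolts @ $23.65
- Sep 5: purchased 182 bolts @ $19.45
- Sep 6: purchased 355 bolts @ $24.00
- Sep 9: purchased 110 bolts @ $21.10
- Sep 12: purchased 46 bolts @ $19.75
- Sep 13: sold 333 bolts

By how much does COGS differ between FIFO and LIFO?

$354.55

FIFO COGS: 117 @ $23.65 + 182 @ $19.45 + 34 @ $24.00 = $7,122.95
LIFO COGS: 46 @ $19.75 + 110 @ $21.10 + 177 @ $24.00 = $7,477.50
Difference = |$7,122.95 − $7,477.50| = $354.55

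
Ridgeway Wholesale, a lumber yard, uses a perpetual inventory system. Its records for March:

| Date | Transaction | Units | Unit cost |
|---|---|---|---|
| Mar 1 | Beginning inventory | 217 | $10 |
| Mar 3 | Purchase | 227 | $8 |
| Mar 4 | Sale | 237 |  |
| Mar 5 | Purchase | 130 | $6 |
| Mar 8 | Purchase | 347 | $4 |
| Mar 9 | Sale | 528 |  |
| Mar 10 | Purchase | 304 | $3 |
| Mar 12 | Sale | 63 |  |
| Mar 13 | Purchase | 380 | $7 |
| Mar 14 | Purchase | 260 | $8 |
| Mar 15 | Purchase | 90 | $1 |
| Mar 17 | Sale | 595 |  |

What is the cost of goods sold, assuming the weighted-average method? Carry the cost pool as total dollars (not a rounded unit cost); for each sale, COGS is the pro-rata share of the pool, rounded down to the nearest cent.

After Mar 1: 217 on hand, pool $2,170.00 (≈ $10.0000 each)
After Mar 3: 444 on hand, pool $3,986.00 (≈ $8.9775 each)
Mar 4, sell 237: 237/444 × $3,986.00 → $2,127.66
After Mar 5: 337 on hand, pool $2,638.34 (≈ $7.8289 each)
After Mar 8: 684 on hand, pool $4,026.34 (≈ $5.8865 each)
Mar 9, sell 528: 528/684 × $4,026.34 → $3,108.05
After Mar 10: 460 on hand, pool $1,830.29 (≈ $3.9789 each)
Mar 12, sell 63: 63/460 × $1,830.29 → $250.67
After Mar 13: 777 on hand, pool $4,239.62 (≈ $5.4564 each)
After Mar 14: 1037 on hand, pool $6,319.62 (≈ $6.0941 each)
After Mar 15: 1127 on hand, pool $6,409.62 (≈ $5.6873 each)
Mar 17, sell 595: 595/1127 × $6,409.62 → $3,383.96
Total COGS = $2,127.66 + $3,108.05 + $250.67 + $3,383.96 = $8,870.34
Ending inventory (cost pool remaining) = $3,025.66
Check: goods available $11,896.00 = COGS $8,870.34 + ending $3,025.66

COGS = $8,870.34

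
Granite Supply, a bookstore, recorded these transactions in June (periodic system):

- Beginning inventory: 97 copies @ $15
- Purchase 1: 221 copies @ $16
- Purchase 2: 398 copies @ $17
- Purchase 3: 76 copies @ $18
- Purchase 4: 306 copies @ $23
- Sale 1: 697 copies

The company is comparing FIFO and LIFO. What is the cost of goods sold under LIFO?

COGS = $13,761

FIFO COGS: 97 @ $15 + 221 @ $16 + 379 @ $17 = $11,434
LIFO COGS: 306 @ $23 + 76 @ $18 + 315 @ $17 = $13,761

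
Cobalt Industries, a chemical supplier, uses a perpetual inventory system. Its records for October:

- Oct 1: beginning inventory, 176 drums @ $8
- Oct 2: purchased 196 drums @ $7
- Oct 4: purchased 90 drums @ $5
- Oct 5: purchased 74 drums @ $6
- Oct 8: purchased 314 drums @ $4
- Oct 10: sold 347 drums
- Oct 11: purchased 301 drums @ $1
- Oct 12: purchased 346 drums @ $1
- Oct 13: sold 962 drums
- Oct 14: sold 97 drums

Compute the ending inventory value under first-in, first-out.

Ending inventory = $91

Oct 10, 347 sold [FIFO — oldest first]: 176 @ $8 + 171 @ $7 = $2,605
Oct 13, 962 sold [FIFO — oldest first]: 25 @ $7 + 90 @ $5 + 74 @ $6 + 314 @ $4 + 301 @ $1 + 158 @ $1 = $2,784
Oct 14, 97 sold [FIFO — oldest first]: 97 @ $1 = $97
Total COGS = $2,605 + $2,784 + $97 = $5,486
Ending inventory: 91 @ $1 = $91
Check: goods available $5,577 = COGS $5,486 + ending $91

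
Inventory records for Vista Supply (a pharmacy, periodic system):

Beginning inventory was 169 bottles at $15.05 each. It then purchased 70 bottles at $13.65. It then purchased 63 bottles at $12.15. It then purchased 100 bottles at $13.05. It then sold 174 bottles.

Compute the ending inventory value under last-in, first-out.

Sale 1 (174) [LIFO — newest first]: 100 @ $13.05 + 63 @ $12.15 + 11 @ $13.65 = $2,220.60
Ending inventory: 169 @ $15.05 + 59 @ $13.65 = $3,348.80
Check: goods available $5,569.40 = COGS $2,220.60 + ending $3,348.80

Ending inventory = $3,348.80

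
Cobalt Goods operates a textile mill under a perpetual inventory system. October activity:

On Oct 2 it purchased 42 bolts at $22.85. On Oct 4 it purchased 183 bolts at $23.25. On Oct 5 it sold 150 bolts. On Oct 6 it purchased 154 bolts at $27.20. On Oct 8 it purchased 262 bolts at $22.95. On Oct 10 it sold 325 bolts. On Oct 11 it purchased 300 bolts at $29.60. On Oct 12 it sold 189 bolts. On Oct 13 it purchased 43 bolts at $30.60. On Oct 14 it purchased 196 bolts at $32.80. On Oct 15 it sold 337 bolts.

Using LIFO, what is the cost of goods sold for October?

COGS = $27,453.80

Oct 5, 150 sold [LIFO — newest first]: 150 @ $23.25 = $3,487.50
Oct 10, 325 sold [LIFO — newest first]: 262 @ $22.95 + 63 @ $27.20 = $7,726.50
Oct 12, 189 sold [LIFO — newest first]: 189 @ $29.60 = $5,594.40
Oct 15, 337 sold [LIFO — newest first]: 196 @ $32.80 + 43 @ $30.60 + 98 @ $29.60 = $10,645.40
Total COGS = $3,487.50 + $7,726.50 + $5,594.40 + $10,645.40 = $27,453.80
Ending inventory: 42 @ $22.85 + 33 @ $23.25 + 91 @ $27.20 + 13 @ $29.60 = $4,586.95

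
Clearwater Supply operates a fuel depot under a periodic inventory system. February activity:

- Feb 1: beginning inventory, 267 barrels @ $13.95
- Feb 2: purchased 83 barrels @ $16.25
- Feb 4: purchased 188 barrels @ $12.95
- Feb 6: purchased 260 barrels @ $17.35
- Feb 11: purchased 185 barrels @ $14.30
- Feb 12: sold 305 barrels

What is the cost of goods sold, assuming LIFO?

Feb 12, 305 sold [LIFO — newest first]: 185 @ $14.30 + 120 @ $17.35 = $4,727.50
Ending inventory: 267 @ $13.95 + 83 @ $16.25 + 188 @ $12.95 + 140 @ $17.35 = $9,937.00

COGS = $4,727.50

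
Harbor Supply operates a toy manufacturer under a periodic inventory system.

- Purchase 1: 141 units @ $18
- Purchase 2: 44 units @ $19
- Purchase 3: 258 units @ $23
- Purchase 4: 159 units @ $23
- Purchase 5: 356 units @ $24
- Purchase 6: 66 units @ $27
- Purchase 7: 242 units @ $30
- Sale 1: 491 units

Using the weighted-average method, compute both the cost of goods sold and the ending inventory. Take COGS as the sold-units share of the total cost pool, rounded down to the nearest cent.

COGS = $11,848.76; ending inventory = $18,702.24

Sale 1, sell 491: 491/1266 × $30,551.00 → $11,848.76
Ending inventory (cost pool remaining) = $18,702.24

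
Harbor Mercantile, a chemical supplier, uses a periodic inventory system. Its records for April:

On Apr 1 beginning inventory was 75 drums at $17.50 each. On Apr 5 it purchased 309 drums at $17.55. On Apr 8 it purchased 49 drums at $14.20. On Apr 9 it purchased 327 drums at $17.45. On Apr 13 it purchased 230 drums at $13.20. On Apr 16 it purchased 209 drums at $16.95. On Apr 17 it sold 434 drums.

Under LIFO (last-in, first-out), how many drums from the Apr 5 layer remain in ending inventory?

309

Apr 17, 434 sold [LIFO — newest first]: 209 @ $16.95 + 225 @ $13.20 = $6,512.55
Ending inventory: 75 @ $17.50 + 309 @ $17.55 + 49 @ $14.20 + 327 @ $17.45 + 5 @ $13.20 = $13,203.40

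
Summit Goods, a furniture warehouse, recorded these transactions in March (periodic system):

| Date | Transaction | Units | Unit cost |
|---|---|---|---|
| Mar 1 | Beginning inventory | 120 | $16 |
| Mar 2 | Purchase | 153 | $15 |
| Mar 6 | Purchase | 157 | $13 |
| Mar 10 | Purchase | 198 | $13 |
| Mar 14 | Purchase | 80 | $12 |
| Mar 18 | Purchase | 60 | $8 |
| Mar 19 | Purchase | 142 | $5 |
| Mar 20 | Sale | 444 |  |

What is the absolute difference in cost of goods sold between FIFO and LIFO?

FIFO COGS: 120 @ $16 + 153 @ $15 + 157 @ $13 + 14 @ $13 = $6,438
LIFO COGS: 142 @ $5 + 60 @ $8 + 80 @ $12 + 162 @ $13 = $4,256
Difference = |$6,438 − $4,256| = $2,182

$2,182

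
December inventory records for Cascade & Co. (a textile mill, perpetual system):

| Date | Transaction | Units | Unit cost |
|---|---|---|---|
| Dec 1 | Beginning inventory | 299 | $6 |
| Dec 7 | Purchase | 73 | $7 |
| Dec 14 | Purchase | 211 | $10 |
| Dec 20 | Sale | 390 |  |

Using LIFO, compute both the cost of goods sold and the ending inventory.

Dec 20, 390 sold [LIFO — newest first]: 211 @ $10 + 73 @ $7 + 106 @ $6 = $3,257
Ending inventory: 193 @ $6 = $1,158

COGS = $3,257; ending inventory = $1,158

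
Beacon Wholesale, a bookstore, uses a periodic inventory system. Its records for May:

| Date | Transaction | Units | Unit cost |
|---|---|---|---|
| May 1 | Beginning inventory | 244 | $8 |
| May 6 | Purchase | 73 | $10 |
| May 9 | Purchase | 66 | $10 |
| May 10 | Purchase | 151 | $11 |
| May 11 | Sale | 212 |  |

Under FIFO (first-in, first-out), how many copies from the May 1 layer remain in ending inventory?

32

May 11, 212 sold [FIFO — oldest first]: 212 @ $8 = $1,696
Ending inventory: 32 @ $8 + 73 @ $10 + 66 @ $10 + 151 @ $11 = $3,307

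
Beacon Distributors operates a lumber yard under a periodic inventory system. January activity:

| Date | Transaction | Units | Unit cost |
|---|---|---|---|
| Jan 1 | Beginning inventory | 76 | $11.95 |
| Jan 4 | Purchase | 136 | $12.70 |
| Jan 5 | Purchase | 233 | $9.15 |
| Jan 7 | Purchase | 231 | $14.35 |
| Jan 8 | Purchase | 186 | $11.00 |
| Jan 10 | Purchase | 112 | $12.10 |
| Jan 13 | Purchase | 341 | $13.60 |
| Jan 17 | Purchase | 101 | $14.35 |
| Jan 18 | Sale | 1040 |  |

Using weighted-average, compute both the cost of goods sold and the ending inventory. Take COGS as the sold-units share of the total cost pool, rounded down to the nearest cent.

Jan 18, sell 1040: 1040/1416 × $17,570.35 → $12,904.77
Ending inventory (cost pool remaining) = $4,665.58
Check: goods available $17,570.35 = COGS $12,904.77 + ending $4,665.58

COGS = $12,904.77; ending inventory = $4,665.58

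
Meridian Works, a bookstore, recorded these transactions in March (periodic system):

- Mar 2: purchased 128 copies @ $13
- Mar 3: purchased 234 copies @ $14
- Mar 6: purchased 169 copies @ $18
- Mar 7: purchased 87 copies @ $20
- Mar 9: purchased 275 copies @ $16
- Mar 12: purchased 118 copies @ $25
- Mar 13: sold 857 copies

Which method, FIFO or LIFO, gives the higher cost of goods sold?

FIFO COGS: 128 @ $13 + 234 @ $14 + 169 @ $18 + 87 @ $20 + 239 @ $16 = $13,546
LIFO COGS: 118 @ $25 + 275 @ $16 + 87 @ $20 + 169 @ $18 + 208 @ $14 = $15,044

LIFO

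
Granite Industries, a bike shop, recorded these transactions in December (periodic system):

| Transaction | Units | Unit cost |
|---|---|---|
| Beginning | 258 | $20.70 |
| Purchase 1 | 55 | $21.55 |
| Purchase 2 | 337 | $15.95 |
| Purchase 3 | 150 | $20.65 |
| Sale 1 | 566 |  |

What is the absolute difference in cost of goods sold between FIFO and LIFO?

$406.50

FIFO COGS: 258 @ $20.70 + 55 @ $21.55 + 253 @ $15.95 = $10,561.20
LIFO COGS: 150 @ $20.65 + 337 @ $15.95 + 55 @ $21.55 + 24 @ $20.70 = $10,154.70
Difference = |$10,561.20 − $10,154.70| = $406.50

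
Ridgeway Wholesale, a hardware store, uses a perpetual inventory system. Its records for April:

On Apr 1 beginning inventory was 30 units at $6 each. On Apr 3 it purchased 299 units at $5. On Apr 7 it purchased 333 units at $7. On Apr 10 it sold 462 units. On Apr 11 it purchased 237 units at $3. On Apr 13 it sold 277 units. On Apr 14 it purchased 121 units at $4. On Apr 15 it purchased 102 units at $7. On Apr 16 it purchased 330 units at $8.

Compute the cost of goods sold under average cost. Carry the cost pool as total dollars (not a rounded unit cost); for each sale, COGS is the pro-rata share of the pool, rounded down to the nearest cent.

After Apr 1: 30 on hand, pool $180.00 (≈ $6.0000 each)
After Apr 3: 329 on hand, pool $1,675.00 (≈ $5.0912 each)
After Apr 7: 662 on hand, pool $4,006.00 (≈ $6.0514 each)
Apr 10, sell 462: 462/662 × $4,006.00 → $2,795.72
After Apr 11: 437 on hand, pool $1,921.28 (≈ $4.3965 each)
Apr 13, sell 277: 277/437 × $1,921.28 → $1,217.83
After Apr 14: 281 on hand, pool $1,187.45 (≈ $4.2258 each)
After Apr 15: 383 on hand, pool $1,901.45 (≈ $4.9646 each)
After Apr 16: 713 on hand, pool $4,541.45 (≈ $6.3695 each)
Total COGS = $2,795.72 + $1,217.83 = $4,013.55
Ending inventory (cost pool remaining) = $4,541.45
Check: goods available $8,555.00 = COGS $4,013.55 + ending $4,541.45

COGS = $4,013.55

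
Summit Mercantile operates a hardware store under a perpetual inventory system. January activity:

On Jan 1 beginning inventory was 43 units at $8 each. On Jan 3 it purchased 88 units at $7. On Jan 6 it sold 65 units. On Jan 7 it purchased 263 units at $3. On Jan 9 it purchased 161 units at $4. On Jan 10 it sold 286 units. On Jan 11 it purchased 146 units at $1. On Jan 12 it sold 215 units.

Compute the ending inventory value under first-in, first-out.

Ending inventory = $135

Jan 6, 65 sold [FIFO — oldest first]: 43 @ $8 + 22 @ $7 = $498
Jan 10, 286 sold [FIFO — oldest first]: 66 @ $7 + 220 @ $3 = $1,122
Jan 12, 215 sold [FIFO — oldest first]: 43 @ $3 + 161 @ $4 + 11 @ $1 = $784
Total COGS = $498 + $1,122 + $784 = $2,404
Ending inventory: 135 @ $1 = $135
Check: goods available $2,539 = COGS $2,404 + ending $135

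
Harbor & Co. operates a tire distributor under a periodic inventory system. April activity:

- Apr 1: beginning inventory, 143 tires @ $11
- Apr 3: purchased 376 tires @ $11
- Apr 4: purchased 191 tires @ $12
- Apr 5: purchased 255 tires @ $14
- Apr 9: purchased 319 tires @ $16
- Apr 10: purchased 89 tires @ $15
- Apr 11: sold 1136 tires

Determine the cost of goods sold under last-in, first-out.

Apr 11, 1136 sold [LIFO — newest first]: 89 @ $15 + 319 @ $16 + 255 @ $14 + 191 @ $12 + 282 @ $11 = $15,403
Ending inventory: 143 @ $11 + 94 @ $11 = $2,607

COGS = $15,403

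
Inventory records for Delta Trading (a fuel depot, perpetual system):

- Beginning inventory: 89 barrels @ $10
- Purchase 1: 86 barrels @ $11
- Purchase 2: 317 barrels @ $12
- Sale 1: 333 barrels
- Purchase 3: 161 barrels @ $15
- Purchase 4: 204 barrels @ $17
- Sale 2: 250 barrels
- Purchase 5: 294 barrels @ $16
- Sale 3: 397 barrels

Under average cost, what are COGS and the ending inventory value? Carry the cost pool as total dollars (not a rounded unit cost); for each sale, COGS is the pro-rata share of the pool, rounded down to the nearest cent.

After Beginning: 89 on hand, pool $890.00 (≈ $10.0000 each)
After Purchase 1: 175 on hand, pool $1,836.00 (≈ $10.4914 each)
After Purchase 2: 492 on hand, pool $5,640.00 (≈ $11.4634 each)
Sale 1, sell 333: 333/492 × $5,640.00 → $3,817.31
After Purchase 3: 320 on hand, pool $4,237.69 (≈ $13.2428 each)
After Purchase 4: 524 on hand, pool $7,705.69 (≈ $14.7055 each)
Sale 2, sell 250: 250/524 × $7,705.69 → $3,676.37
After Purchase 5: 568 on hand, pool $8,733.32 (≈ $15.3756 each)
Sale 3, sell 397: 397/568 × $8,733.32 → $6,104.09
Total COGS = $3,817.31 + $3,676.37 + $6,104.09 = $13,597.77
Ending inventory (cost pool remaining) = $2,629.23

COGS = $13,597.77; ending inventory = $2,629.23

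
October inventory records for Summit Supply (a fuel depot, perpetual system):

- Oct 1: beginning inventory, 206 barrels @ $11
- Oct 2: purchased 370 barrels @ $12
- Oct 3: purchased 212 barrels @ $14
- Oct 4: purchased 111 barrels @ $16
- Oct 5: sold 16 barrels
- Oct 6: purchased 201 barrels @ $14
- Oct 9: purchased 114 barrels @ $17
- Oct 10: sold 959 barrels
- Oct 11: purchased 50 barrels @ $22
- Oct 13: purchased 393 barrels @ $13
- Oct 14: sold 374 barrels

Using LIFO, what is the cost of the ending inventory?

Ending inventory = $4,009

Oct 5, 16 sold [LIFO — newest first]: 16 @ $16 = $256
Oct 10, 959 sold [LIFO — newest first]: 114 @ $17 + 201 @ $14 + 95 @ $16 + 212 @ $14 + 337 @ $12 = $13,284
Oct 14, 374 sold [LIFO — newest first]: 374 @ $13 = $4,862
Total COGS = $256 + $13,284 + $4,862 = $18,402
Ending inventory: 206 @ $11 + 33 @ $12 + 50 @ $22 + 19 @ $13 = $4,009
Check: goods available $22,411 = COGS $18,402 + ending $4,009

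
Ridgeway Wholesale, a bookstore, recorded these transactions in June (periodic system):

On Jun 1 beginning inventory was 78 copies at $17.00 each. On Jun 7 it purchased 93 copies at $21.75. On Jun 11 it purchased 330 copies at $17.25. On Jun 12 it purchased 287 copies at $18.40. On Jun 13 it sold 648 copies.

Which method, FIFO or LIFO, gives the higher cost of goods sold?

FIFO COGS: 78 @ $17.00 + 93 @ $21.75 + 330 @ $17.25 + 147 @ $18.40 = $11,746.05
LIFO COGS: 287 @ $18.40 + 330 @ $17.25 + 31 @ $21.75 = $11,647.55

FIFO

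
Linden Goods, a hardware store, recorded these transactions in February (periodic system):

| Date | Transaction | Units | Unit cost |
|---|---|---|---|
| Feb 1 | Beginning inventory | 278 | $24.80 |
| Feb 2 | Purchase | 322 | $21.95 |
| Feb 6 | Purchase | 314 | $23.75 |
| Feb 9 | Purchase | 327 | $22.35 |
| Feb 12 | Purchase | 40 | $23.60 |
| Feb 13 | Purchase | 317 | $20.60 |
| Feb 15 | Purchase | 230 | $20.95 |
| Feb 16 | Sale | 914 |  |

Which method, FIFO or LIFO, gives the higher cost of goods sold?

FIFO COGS: 278 @ $24.80 + 322 @ $21.95 + 314 @ $23.75 = $21,419.80
LIFO COGS: 230 @ $20.95 + 317 @ $20.60 + 40 @ $23.60 + 327 @ $22.35 = $19,601.15

FIFO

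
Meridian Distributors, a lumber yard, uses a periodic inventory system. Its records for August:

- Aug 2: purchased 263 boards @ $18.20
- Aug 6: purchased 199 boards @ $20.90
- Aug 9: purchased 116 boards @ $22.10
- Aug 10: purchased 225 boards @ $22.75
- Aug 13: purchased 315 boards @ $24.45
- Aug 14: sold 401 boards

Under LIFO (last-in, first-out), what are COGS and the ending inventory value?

COGS = $9,658.25; ending inventory = $14,671.55

Aug 14, 401 sold [LIFO — newest first]: 315 @ $24.45 + 86 @ $22.75 = $9,658.25
Ending inventory: 263 @ $18.20 + 199 @ $20.90 + 116 @ $22.10 + 139 @ $22.75 = $14,671.55
Check: goods available $24,329.80 = COGS $9,658.25 + ending $14,671.55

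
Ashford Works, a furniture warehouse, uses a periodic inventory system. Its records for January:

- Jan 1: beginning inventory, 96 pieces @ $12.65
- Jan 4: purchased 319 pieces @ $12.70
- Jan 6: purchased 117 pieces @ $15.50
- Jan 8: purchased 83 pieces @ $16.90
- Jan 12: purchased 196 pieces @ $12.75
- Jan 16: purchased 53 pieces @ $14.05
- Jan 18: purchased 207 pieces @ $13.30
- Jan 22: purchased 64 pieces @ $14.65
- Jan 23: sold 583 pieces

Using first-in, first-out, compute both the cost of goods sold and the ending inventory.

Jan 23, 583 sold [FIFO — oldest first]: 96 @ $12.65 + 319 @ $12.70 + 117 @ $15.50 + 51 @ $16.90 = $7,941.10
Ending inventory: 32 @ $16.90 + 196 @ $12.75 + 53 @ $14.05 + 207 @ $13.30 + 64 @ $14.65 = $7,475.15
Check: goods available $15,416.25 = COGS $7,941.10 + ending $7,475.15

COGS = $7,941.10; ending inventory = $7,475.15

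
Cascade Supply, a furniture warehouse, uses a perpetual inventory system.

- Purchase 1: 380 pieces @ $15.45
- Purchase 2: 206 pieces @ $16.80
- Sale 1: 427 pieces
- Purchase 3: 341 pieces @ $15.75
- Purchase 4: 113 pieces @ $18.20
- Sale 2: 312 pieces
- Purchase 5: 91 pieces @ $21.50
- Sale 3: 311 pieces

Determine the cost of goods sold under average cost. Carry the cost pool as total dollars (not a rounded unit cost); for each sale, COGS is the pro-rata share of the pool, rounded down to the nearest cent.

After Purchase 1: 380 on hand, pool $5,871.00 (≈ $15.4500 each)
After Purchase 2: 586 on hand, pool $9,331.80 (≈ $15.9246 each)
Sale 1, sell 427: 427/586 × $9,331.80 → $6,799.79
After Purchase 3: 500 on hand, pool $7,902.76 (≈ $15.8055 each)
After Purchase 4: 613 on hand, pool $9,959.36 (≈ $16.2469 each)
Sale 2, sell 312: 312/613 × $9,959.36 → $5,069.03
After Purchase 5: 392 on hand, pool $6,846.83 (≈ $17.4664 each)
Sale 3, sell 311: 311/392 × $6,846.83 → $5,432.05
Total COGS = $6,799.79 + $5,069.03 + $5,432.05 = $17,300.87
Ending inventory (cost pool remaining) = $1,414.78

COGS = $17,300.87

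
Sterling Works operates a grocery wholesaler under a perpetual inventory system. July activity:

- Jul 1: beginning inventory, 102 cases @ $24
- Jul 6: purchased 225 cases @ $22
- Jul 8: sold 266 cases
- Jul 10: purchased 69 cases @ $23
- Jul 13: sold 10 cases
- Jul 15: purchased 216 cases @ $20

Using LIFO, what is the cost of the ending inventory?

Jul 8, 266 sold [LIFO — newest first]: 225 @ $22 + 41 @ $24 = $5,934
Jul 13, 10 sold [LIFO — newest first]: 10 @ $23 = $230
Total COGS = $5,934 + $230 = $6,164
Ending inventory: 61 @ $24 + 59 @ $23 + 216 @ $20 = $7,141

Ending inventory = $7,141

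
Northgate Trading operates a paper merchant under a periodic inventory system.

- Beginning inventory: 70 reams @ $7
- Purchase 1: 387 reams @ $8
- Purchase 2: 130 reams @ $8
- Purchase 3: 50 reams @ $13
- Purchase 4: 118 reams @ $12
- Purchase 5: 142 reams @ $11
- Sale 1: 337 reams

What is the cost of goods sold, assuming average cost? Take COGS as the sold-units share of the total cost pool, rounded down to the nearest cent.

Sale 1, sell 337: 337/897 × $8,254.00 → $3,101.00
Ending inventory (cost pool remaining) = $5,153.00
Check: goods available $8,254.00 = COGS $3,101.00 + ending $5,153.00

COGS = $3,101.00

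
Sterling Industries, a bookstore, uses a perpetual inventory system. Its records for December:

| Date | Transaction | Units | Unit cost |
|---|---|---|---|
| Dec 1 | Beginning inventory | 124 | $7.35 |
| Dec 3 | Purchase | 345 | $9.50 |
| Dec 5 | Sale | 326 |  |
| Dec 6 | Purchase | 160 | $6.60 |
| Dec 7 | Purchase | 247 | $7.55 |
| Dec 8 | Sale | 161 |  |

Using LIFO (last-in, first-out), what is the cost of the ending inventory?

Ending inventory = $2,797.20

Dec 5, 326 sold [LIFO — newest first]: 326 @ $9.50 = $3,097.00
Dec 8, 161 sold [LIFO — newest first]: 161 @ $7.55 = $1,215.55
Total COGS = $3,097.00 + $1,215.55 = $4,312.55
Ending inventory: 124 @ $7.35 + 19 @ $9.50 + 160 @ $6.60 + 86 @ $7.55 = $2,797.20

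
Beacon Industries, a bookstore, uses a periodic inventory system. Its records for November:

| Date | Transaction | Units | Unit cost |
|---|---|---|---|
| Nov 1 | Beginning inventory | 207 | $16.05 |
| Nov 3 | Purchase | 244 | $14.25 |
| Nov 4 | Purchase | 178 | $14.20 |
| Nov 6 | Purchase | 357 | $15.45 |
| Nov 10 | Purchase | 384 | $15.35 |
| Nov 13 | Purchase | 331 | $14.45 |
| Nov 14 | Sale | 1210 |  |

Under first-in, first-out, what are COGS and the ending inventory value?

COGS = $18,281.00; ending inventory = $7,238.95

Nov 14, 1210 sold [FIFO — oldest first]: 207 @ $16.05 + 244 @ $14.25 + 178 @ $14.20 + 357 @ $15.45 + 224 @ $15.35 = $18,281.00
Ending inventory: 160 @ $15.35 + 331 @ $14.45 = $7,238.95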